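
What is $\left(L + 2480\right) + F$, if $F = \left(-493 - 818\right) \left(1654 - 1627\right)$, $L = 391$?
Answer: $-32526$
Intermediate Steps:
$F = -35397$ ($F = \left(-1311\right) 27 = -35397$)
$\left(L + 2480\right) + F = \left(391 + 2480\right) - 35397 = 2871 - 35397 = -32526$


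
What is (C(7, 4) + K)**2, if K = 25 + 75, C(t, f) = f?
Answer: 10816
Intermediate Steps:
K = 100
(C(7, 4) + K)**2 = (4 + 100)**2 = 104**2 = 10816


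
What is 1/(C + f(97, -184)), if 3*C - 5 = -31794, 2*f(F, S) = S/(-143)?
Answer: -429/4545551 ≈ -9.4378e-5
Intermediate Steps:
f(F, S) = -S/286 (f(F, S) = (S/(-143))/2 = (S*(-1/143))/2 = (-S/143)/2 = -S/286)
C = -31789/3 (C = 5/3 + (⅓)*(-31794) = 5/3 - 10598 = -31789/3 ≈ -10596.)
1/(C + f(97, -184)) = 1/(-31789/3 - 1/286*(-184)) = 1/(-31789/3 + 92/143) = 1/(-4545551/429) = -429/4545551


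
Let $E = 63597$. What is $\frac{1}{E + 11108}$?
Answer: $\frac{1}{74705} \approx 1.3386 \cdot 10^{-5}$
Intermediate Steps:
$\frac{1}{E + 11108} = \frac{1}{63597 + 11108} = \frac{1}{74705}$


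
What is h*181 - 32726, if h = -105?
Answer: -51731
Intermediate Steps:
h*181 - 32726 = -105*181 - 32726 = -19005 - 32726 = -51731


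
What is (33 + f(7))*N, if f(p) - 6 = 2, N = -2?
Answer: -82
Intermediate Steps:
f(p) = 8 (f(p) = 6 + 2 = 8)
(33 + f(7))*N = (33 + 8)*(-2) = 41*(-2) = -82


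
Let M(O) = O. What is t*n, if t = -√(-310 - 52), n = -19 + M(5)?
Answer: 14*I*√362 ≈ 266.37*I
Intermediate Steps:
n = -14 (n = -19 + 5 = -14)
t = -I*√362 (t = -√(-362) = -I*√362 ≈ -19.026*I)
t*n = -I*√362*(-14) = 14*I*√362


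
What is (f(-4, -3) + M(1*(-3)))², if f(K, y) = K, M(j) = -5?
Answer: 81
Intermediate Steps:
(f(-4, -3) + M(1*(-3)))² = (-4 - 5)² = (-9)² = 81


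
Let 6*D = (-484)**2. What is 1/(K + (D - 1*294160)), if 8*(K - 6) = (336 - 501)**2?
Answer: -24/6040997 ≈ -3.9729e-6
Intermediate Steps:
D = 117128/3 (D = (1/6)*(-484)**2 = (1/6)*234256 = 117128/3 ≈ 39043.)
K = 27273/8 (K = 6 + (336 - 501)**2/8 = 6 + (1/8)*(-165)**2 = 6 + (1/8)*27225 = 6 + 27225/8 = 27273/8 ≈ 3409.1)
1/(K + (D - 1*294160)) = 1/(27273/8 + (117128/3 - 1*294160)) = 1/(27273/8 + (117128/3 - 294160)) = 1/(27273/8 - 765352/3) = 1/(-6040997/24) = -24/6040997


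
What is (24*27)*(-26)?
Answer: -16848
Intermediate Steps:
(24*27)*(-26) = 648*(-26) = -16848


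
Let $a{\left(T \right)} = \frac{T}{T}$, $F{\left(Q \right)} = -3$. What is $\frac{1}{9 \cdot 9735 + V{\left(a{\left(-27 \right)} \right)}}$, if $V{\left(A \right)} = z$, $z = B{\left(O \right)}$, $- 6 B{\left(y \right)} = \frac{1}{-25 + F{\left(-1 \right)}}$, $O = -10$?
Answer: $\frac{168}{14719321} \approx 1.1414 \cdot 10^{-5}$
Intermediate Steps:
$a{\left(T \right)} = 1$
$B{\left(y \right)} = \frac{1}{168}$ ($B{\left(y \right)} = - \frac{1}{6 \left(-25 - 3\right)} = - \frac{1}{6 \left(-28\right)} = \left(- \frac{1}{6}\right) \left(- \frac{1}{28}\right) = \frac{1}{168}$)
$z = \frac{1}{168} \approx 0.0059524$
$V{\left(A \right)} = \frac{1}{168}$
$\frac{1}{9 \cdot 9735 + V{\left(a{\left(-27 \right)} \right)}} = \frac{1}{9 \cdot 9735 + \frac{1}{168}} = \frac{1}{87615 + \frac{1}{168}} = \frac{1}{\frac{14719321}{168}} = \frac{168}{14719321}$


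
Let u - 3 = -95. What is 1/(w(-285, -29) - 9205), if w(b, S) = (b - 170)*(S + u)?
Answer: 1/45850 ≈ 2.1810e-5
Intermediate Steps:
u = -92 (u = 3 - 95 = -92)
w(b, S) = (-170 + b)*(-92 + S) (w(b, S) = (b - 170)*(S - 92) = (-170 + b)*(-92 + S))
1/(w(-285, -29) - 9205) = 1/((15640 - 170*(-29) - 92*(-285) - 29*(-285)) - 9205) = 1/((15640 + 4930 + 26220 + 8265) - 9205) = 1/(55055 - 9205) = 1/45850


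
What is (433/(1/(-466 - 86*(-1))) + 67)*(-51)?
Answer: 8388123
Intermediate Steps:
(433/(1/(-466 - 86*(-1))) + 67)*(-51) = (433/(1/(-466 + 86)) + 67)*(-51) = (433/(1/(-380)) + 67)*(-51) = (433/(-1/380) + 67)*(-51) = (433*(-380) + 67)*(-51) = (-164540 + 67)*(-51) = -164473*(-51) = 8388123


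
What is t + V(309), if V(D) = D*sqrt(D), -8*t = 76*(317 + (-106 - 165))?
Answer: -437 + 309*sqrt(309) ≈ 4994.7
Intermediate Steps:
t = -437 (t = -19*(317 + (-106 - 165))/2 = -19*(317 - 271)/2 = -19*46/2 = -1/8*3496 = -437)
V(D) = D**(3/2)
t + V(309) = -437 + 309**(3/2) = -437 + 309*sqrt(309)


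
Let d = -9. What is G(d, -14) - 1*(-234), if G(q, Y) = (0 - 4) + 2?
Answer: 232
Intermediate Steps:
G(q, Y) = -2 (G(q, Y) = -4 + 2 = -2)
G(d, -14) - 1*(-234) = -2 - 1*(-234) = -2 + 234 = 232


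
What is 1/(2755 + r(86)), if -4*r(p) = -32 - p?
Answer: 2/5569 ≈ 0.00035913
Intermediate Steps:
r(p) = 8 + p/4 (r(p) = -(-32 - p)/4 = 8 + p/4)
1/(2755 + r(86)) = 1/(2755 + (8 + (¼)*86)) = 1/(2755 + (8 + 43/2)) = 1/(2755 + 59/2) = 1/(5569/2) = 2/5569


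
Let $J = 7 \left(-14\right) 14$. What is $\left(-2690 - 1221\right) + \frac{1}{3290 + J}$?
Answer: $- \frac{7501297}{1918} \approx -3911.0$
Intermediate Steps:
$J = -1372$ ($J = \left(-98\right) 14 = -1372$)
$\left(-2690 - 1221\right) + \frac{1}{3290 + J} = \left(-2690 - 1221\right) + \frac{1}{3290 - 1372} = -3911 + \frac{1}{1918} = - \frac{7501297}{1918}$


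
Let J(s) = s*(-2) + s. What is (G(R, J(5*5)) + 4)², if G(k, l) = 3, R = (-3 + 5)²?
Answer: 49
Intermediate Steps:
R = 4 (R = 2² = 4)
J(s) = -s (J(s) = -2*s + s = -s)
(G(R, J(5*5)) + 4)² = (3 + 4)² = 7² = 49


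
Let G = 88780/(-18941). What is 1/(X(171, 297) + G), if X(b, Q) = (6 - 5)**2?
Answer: -18941/69839 ≈ -0.27121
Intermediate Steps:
X(b, Q) = 1 (X(b, Q) = 1**2 = 1)
G = -88780/18941 (G = 88780*(-1/18941) = -88780/18941 ≈ -4.6872)
1/(X(171, 297) + G) = 1/(1 - 88780/18941) = 1/(-69839/18941) = -18941/69839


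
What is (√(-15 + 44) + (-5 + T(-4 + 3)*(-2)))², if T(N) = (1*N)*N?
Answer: (-7 + √29)² ≈ 2.6077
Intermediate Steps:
T(N) = N² (T(N) = N*N = N²)
(√(-15 + 44) + (-5 + T(-4 + 3)*(-2)))² = (√(-15 + 44) + (-5 + (-4 + 3)²*(-2)))² = (√29 + (-5 + (-1)²*(-2)))² = (√29 + (-5 + 1*(-2)))² = (√29 + (-5 - 2))² = (√29 - 7)² = (-7 + √29)²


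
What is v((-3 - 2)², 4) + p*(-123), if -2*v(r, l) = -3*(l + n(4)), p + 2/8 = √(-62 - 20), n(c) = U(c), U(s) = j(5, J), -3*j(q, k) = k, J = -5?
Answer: 157/4 - 123*I*√82 ≈ 39.25 - 1113.8*I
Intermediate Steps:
j(q, k) = -k/3
U(s) = 5/3 (U(s) = -⅓*(-5) = 5/3)
n(c) = 5/3
p = -¼ + I*√82 (p = -¼ + √(-62 - 20) = -¼ + √(-82) = -¼ + I*√82 ≈ -0.25 + 9.0554*I)
v(r, l) = 5/2 + 3*l/2 (v(r, l) = -(-3)*(l + 5/3)/2 = -(-3)*(5/3 + l)/2 = -(-5 - 3*l)/2 = 5/2 + 3*l/2)
v((-3 - 2)², 4) + p*(-123) = (5/2 + (3/2)*4) + (-¼ + I*√82)*(-123) = (5/2 + 6) + (123/4 - 123*I*√82) = 17/2 + (123/4 - 123*I*√82) = 157/4 - 123*I*√82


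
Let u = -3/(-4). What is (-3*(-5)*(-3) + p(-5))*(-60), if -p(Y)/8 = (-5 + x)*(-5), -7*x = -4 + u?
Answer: 95100/7 ≈ 13586.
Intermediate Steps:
u = 3/4 (u = -3*(-1/4) = 3/4 ≈ 0.75000)
x = 13/28 (x = -(-4 + 3/4)/7 = -1/7*(-13/4) = 13/28 ≈ 0.46429)
p(Y) = -1270/7 (p(Y) = -8*(-5 + 13/28)*(-5) = -(-254)*(-5)/7 = -8*635/28 = -1270/7)
(-3*(-5)*(-3) + p(-5))*(-60) = (-3*(-5)*(-3) - 1270/7)*(-60) = (15*(-3) - 1270/7)*(-60) = (-45 - 1270/7)*(-60) = -1585/7*(-60) = 95100/7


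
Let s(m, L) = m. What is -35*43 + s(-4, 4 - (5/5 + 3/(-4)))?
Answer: -1509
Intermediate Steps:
-35*43 + s(-4, 4 - (5/5 + 3/(-4))) = -35*43 - 4 = -1505 - 4 = -1509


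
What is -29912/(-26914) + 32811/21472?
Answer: 762672859/288948704 ≈ 2.6395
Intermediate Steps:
-29912/(-26914) + 32811/21472 = -29912*(-1/26914) + 32811*(1/21472) = 14956/13457 + 32811/21472 = 762672859/288948704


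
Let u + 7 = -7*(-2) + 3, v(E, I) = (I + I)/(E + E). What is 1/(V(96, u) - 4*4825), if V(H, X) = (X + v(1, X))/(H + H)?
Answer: -48/926395 ≈ -5.1814e-5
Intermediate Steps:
v(E, I) = I/E (v(E, I) = (2*I)/((2*E)) = (2*I)*(1/(2*E)) = I/E)
u = 10 (u = -7 + (-7*(-2) + 3) = -7 + (14 + 3) = -7 + 17 = 10)
V(H, X) = X/H (V(H, X) = (X + X/1)/(H + H) = (X + X*1)/((2*H)) = (X + X)*(1/(2*H)) = (2*X)*(1/(2*H)) = X/H)
1/(V(96, u) - 4*4825) = 1/(10/96 - 4*4825) = 1/(10*(1/96) - 19300) = 1/(5/48 - 19300) = 1/(-926395/48) = -48/926395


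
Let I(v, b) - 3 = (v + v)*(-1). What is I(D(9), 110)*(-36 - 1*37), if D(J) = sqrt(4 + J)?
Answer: -219 + 146*sqrt(13) ≈ 307.41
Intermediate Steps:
I(v, b) = 3 - 2*v (I(v, b) = 3 + (v + v)*(-1) = 3 + (2*v)*(-1) = 3 - 2*v)
I(D(9), 110)*(-36 - 1*37) = (3 - 2*sqrt(4 + 9))*(-36 - 1*37) = (3 - 2*sqrt(13))*(-36 - 37) = (3 - 2*sqrt(13))*(-73) = -219 + 146*sqrt(13)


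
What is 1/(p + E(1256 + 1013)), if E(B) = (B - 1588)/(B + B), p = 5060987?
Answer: 4538/22966759687 ≈ 1.9759e-7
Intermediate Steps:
E(B) = (-1588 + B)/(2*B) (E(B) = (-1588 + B)/((2*B)) = (1/(2*B))*(-1588 + B) = (-1588 + B)/(2*B))
1/(p + E(1256 + 1013)) = 1/(5060987 + (-1588 + (1256 + 1013))/(2*(1256 + 1013))) = 1/(5060987 + (½)*(-1588 + 2269)/2269) = 1/(5060987 + (½)*(1/2269)*681) = 1/(5060987 + 681/4538) = 1/(22966759687/4538) = 4538/22966759687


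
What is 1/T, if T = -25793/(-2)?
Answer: 2/25793 ≈ 7.7540e-5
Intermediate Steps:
T = 25793/2 (T = -25793*(-½) = 25793/2 ≈ 12897.)
1/T = 1/(25793/2) = 2/25793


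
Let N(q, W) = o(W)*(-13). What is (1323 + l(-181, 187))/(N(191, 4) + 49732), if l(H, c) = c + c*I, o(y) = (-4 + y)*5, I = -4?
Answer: 381/24866 ≈ 0.015322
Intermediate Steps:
o(y) = -20 + 5*y
l(H, c) = -3*c (l(H, c) = c + c*(-4) = c - 4*c = -3*c)
N(q, W) = 260 - 65*W (N(q, W) = (-20 + 5*W)*(-13) = 260 - 65*W)
(1323 + l(-181, 187))/(N(191, 4) + 49732) = (1323 - 3*187)/((260 - 65*4) + 49732) = (1323 - 561)/((260 - 260) + 49732) = 762/(0 + 49732) = 762/49732 = 762*(1/49732) = 381/24866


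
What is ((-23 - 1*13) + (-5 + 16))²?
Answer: 625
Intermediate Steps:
((-23 - 1*13) + (-5 + 16))² = ((-23 - 13) + 11)² = (-36 + 11)² = (-25)² = 625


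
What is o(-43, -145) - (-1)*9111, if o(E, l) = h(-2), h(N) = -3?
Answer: 9108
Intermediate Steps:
o(E, l) = -3
o(-43, -145) - (-1)*9111 = -3 - (-1)*9111 = -3 - 1*(-9111) = -3 + 9111 = 9108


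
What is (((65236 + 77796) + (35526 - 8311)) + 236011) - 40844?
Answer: 365414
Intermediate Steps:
(((65236 + 77796) + (35526 - 8311)) + 236011) - 40844 = ((143032 + 27215) + 236011) - 40844 = (170247 + 236011) - 40844 = 406258 - 40844 = 365414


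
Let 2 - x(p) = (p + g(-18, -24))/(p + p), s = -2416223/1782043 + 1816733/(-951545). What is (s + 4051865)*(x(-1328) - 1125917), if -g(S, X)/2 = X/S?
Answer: -92830175654471711310761993/20348329277220 ≈ -4.5621e+12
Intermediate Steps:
g(S, X) = -2*X/S
s = -5536641240054/1695694106435 (s = -2416223*1/1782043 + 1816733*(-1/951545) = -2416223/1782043 - 1816733/951545 = -5536641240054/1695694106435 ≈ -3.2651)
x(p) = 2 - (-8/3 + p)/(2*p) (x(p) = 2 - (p - 2*(-24)/(-18))/(p + p) = 2 - (p - 2*(-24)*(-1/18))/(2*p) = 2 - (p - 8/3)*1/(2*p) = 2 - (-8/3 + p)*1/(2*p) = 2 - (-8/3 + p)/(2*p))
(s + 4051865)*(x(-1328) - 1125917) = (-5536641240054/1695694106435 + 4051865)*((⅙)*(8 + 9*(-1328))/(-1328) - 1125917) = 6870718063929011221*((⅙)*(-1/1328)*(8 - 11952) - 1125917)/1695694106435 = 6870718063929011221*((⅙)*(-1/1328)*(-11944) - 1125917)/1695694106435 = 6870718063929011221*(1493/996 - 1125917)/1695694106435 = (6870718063929011221/1695694106435)*(-1121411839/996) = -92830175654471711310761993/20348329277220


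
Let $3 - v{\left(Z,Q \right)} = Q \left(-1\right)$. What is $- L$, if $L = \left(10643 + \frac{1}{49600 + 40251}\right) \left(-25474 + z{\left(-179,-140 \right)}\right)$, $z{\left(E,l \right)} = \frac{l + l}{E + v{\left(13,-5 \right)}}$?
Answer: $\frac{4408961664415716}{16263031} \approx 2.711 \cdot 10^{8}$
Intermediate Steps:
$v{\left(Z,Q \right)} = 3 + Q$ ($v{\left(Z,Q \right)} = 3 - Q \left(-1\right) = 3 - - Q = 3 + Q$)
$z{\left(E,l \right)} = \frac{2 l}{-2 + E}$ ($z{\left(E,l \right)} = \frac{l + l}{E + \left(3 - 5\right)} = \frac{2 l}{E - 2} = \frac{2 l}{-2 + E}$)
$L = - \frac{4408961664415716}{16263031}$ ($L = \left(10643 + \frac{1}{49600 + 40251}\right) \left(-25474 + 2 \left(-140\right) \frac{1}{-2 - 179}\right) = \left(10643 + \frac{1}{89851}\right) \left(-25474 + 2 \left(-140\right) \frac{1}{-181}\right) = \left(10643 + \frac{1}{89851}\right) \left(-25474 + 2 \left(-140\right) \left(- \frac{1}{181}\right)\right) = \frac{956284194 \left(-25474 + \frac{280}{181}\right)}{89851} = \frac{956284194}{89851} \left(- \frac{4610514}{181}\right) = - \frac{4408961664415716}{16263031} \approx -2.711 \cdot 10^{8}$)
$- L = \left(-1\right) \left(- \frac{4408961664415716}{16263031}\right) = \frac{4408961664415716}{16263031}$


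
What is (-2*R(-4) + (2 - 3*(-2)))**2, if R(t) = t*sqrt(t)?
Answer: -192 + 256*I ≈ -192.0 + 256.0*I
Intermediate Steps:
R(t) = t**(3/2)
(-2*R(-4) + (2 - 3*(-2)))**2 = (-(-16)*I + (2 - 3*(-2)))**2 = (-(-16)*I + (2 + 6))**2 = (16*I + 8)**2 = (8 + 16*I)**2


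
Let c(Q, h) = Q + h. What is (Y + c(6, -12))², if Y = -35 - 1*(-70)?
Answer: 841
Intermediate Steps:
Y = 35 (Y = -35 + 70 = 35)
(Y + c(6, -12))² = (35 + (6 - 12))² = (35 - 6)² = 29² = 841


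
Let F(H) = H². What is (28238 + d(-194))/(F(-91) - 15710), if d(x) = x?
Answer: -1476/391 ≈ -3.7749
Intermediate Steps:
(28238 + d(-194))/(F(-91) - 15710) = (28238 - 194)/((-91)² - 15710) = 28044/(8281 - 15710) = 28044/(-7429) = 28044*(-1/7429) = -1476/391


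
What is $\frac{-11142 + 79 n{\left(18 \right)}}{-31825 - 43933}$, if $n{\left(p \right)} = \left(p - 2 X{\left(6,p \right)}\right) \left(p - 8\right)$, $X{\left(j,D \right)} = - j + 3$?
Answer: $- \frac{3909}{37879} \approx -0.1032$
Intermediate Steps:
$X{\left(j,D \right)} = 3 - j$
$n{\left(p \right)} = \left(-8 + p\right) \left(6 + p\right)$ ($n{\left(p \right)} = \left(p - 2 \left(3 - 6\right)\right) \left(p - 8\right) = \left(p - 2 \left(3 - 6\right)\right) \left(-8 + p\right) = \left(p - -6\right) \left(-8 + p\right) = \left(p + 6\right) \left(-8 + p\right) = \left(6 + p\right) \left(-8 + p\right) = \left(-8 + p\right) \left(6 + p\right)$)
$\frac{-11142 + 79 n{\left(18 \right)}}{-31825 - 43933} = \frac{-11142 + 79 \left(-48 + 18^{2} - 36\right)}{-31825 - 43933} = \frac{-11142 + 79 \left(-48 + 324 - 36\right)}{-75758} = \left(-11142 + 79 \cdot 240\right) \left(- \frac{1}{75758}\right) = \left(-11142 + 18960\right) \left(- \frac{1}{75758}\right) = 7818 \left(- \frac{1}{75758}\right) = - \frac{3909}{37879}$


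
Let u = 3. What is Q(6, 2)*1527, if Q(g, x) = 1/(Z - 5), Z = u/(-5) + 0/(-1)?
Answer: -7635/28 ≈ -272.68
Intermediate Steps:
Z = -3/5 (Z = 3/(-5) + 0/(-1) = 3*(-1/5) + 0*(-1) = -3/5 + 0 = -3/5 ≈ -0.60000)
Q(g, x) = -5/28 (Q(g, x) = 1/(-3/5 - 5) = 1/(-28/5) = -5/28)
Q(6, 2)*1527 = -5/28*1527 = -7635/28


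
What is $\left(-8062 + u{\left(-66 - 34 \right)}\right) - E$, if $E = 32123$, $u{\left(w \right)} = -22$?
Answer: $-40207$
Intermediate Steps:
$\left(-8062 + u{\left(-66 - 34 \right)}\right) - E = \left(-8062 - 22\right) - 32123 = -8084 - 32123 = -40207$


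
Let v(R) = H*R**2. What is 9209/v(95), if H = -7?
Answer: -9209/63175 ≈ -0.14577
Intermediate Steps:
v(R) = -7*R**2
9209/v(95) = 9209/((-7*95**2)) = 9209/((-7*9025)) = 9209/(-63175) = 9209*(-1/63175) = -9209/63175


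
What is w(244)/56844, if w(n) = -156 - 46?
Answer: -101/28422 ≈ -0.0035536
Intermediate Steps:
w(n) = -202
w(244)/56844 = -202/56844 = -202*1/56844 = -101/28422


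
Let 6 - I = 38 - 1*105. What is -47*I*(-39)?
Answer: 133809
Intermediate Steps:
I = 73 (I = 6 - (38 - 1*105) = 6 - (38 - 105) = 6 - 1*(-67) = 6 + 67 = 73)
-47*I*(-39) = -47*73*(-39) = -3431*(-39) = 133809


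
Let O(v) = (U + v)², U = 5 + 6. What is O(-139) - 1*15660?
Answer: 724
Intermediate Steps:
U = 11
O(v) = (11 + v)²
O(-139) - 1*15660 = (11 - 139)² - 1*15660 = (-128)² - 15660 = 16384 - 15660 = 724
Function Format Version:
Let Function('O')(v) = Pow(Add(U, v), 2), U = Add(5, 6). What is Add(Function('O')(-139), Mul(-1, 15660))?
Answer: 724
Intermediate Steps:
U = 11
Function('O')(v) = Pow(Add(11, v), 2)
Add(Function('O')(-139), Mul(-1, 15660)) = Add(Pow(Add(11, -139), 2), Mul(-1, 15660)) = Add(Pow(-128, 2), -15660) = Add(16384, -15660) = 724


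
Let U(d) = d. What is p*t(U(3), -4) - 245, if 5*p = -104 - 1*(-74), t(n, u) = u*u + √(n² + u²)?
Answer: -371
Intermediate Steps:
t(n, u) = u² + √(n² + u²)
p = -6 (p = (-104 - 1*(-74))/5 = (-104 + 74)/5 = (⅕)*(-30) = -6)
p*t(U(3), -4) - 245 = -6*((-4)² + √(3² + (-4)²)) - 245 = -6*(16 + √(9 + 16)) - 245 = -6*(16 + √25) - 245 = -6*(16 + 5) - 245 = -6*21 - 245 = -126 - 245 = -371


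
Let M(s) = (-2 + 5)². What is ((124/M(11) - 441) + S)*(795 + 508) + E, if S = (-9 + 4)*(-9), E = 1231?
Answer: -4471241/9 ≈ -4.9680e+5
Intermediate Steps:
S = 45 (S = -5*(-9) = 45)
M(s) = 9 (M(s) = 3² = 9)
((124/M(11) - 441) + S)*(795 + 508) + E = ((124/9 - 441) + 45)*(795 + 508) + 1231 = ((124*(⅑) - 441) + 45)*1303 + 1231 = ((124/9 - 441) + 45)*1303 + 1231 = (-3845/9 + 45)*1303 + 1231 = -3440/9*1303 + 1231 = -4482320/9 + 1231 = -4471241/9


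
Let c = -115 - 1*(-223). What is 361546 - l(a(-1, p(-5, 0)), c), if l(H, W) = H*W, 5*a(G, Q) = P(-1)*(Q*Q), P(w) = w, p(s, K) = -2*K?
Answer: 361546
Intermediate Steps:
c = 108 (c = -115 + 223 = 108)
a(G, Q) = -Q²/5 (a(G, Q) = (-Q*Q)/5 = (-Q²)/5 = -Q²/5)
361546 - l(a(-1, p(-5, 0)), c) = 361546 - (-(-2*0)²/5)*108 = 361546 - (-⅕*0²)*108 = 361546 - (-⅕*0)*108 = 361546 - 0*108 = 361546 - 1*0 = 361546 + 0 = 361546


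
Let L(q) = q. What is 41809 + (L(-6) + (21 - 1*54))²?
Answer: 43330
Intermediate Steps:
41809 + (L(-6) + (21 - 1*54))² = 41809 + (-6 + (21 - 1*54))² = 41809 + (-6 + (21 - 54))² = 41809 + (-6 - 33)² = 41809 + (-39)² = 41809 + 1521 = 43330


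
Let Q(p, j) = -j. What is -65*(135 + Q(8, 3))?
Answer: -8580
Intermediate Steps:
-65*(135 + Q(8, 3)) = -65*(135 - 1*3) = -65*(135 - 3) = -65*132 = -8580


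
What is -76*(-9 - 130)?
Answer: 10564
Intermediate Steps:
-76*(-9 - 130) = -76*(-139) = 10564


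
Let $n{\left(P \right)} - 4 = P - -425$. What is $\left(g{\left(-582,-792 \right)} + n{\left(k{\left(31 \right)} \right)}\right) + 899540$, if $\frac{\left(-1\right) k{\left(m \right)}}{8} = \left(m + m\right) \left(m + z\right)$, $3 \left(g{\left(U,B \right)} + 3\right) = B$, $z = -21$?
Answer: $894742$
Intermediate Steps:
$g{\left(U,B \right)} = -3 + \frac{B}{3}$
$k{\left(m \right)} = - 16 m \left(-21 + m\right)$ ($k{\left(m \right)} = - 8 \left(m + m\right) \left(m - 21\right) = - 8 \cdot 2 m \left(-21 + m\right) = - 16 m \left(-21 + m\right)$)
$n{\left(P \right)} = 429 + P$ ($n{\left(P \right)} = 4 + \left(P - -425\right) = 4 + \left(P + 425\right) = 4 + \left(425 + P\right) = 429 + P$)
$\left(g{\left(-582,-792 \right)} + n{\left(k{\left(31 \right)} \right)}\right) + 899540 = \left(\left(-3 + \frac{1}{3} \left(-792\right)\right) + \left(429 + 16 \cdot 31 \left(21 - 31\right)\right)\right) + 899540 = \left(\left(-3 - 264\right) + \left(429 + 16 \cdot 31 \left(21 - 31\right)\right)\right) + 899540 = \left(-267 + \left(429 + 16 \cdot 31 \left(-10\right)\right)\right) + 899540 = \left(-267 + \left(429 - 4960\right)\right) + 899540 = \left(-267 - 4531\right) + 899540 = -4798 + 899540 = 894742$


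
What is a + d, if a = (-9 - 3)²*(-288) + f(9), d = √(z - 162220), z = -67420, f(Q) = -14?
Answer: -41486 + 2*I*√57410 ≈ -41486.0 + 479.21*I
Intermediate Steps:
d = 2*I*√57410 (d = √(-67420 - 162220) = √(-229640) = 2*I*√57410 ≈ 479.21*I)
a = -41486 (a = (-9 - 3)²*(-288) - 14 = (-12)²*(-288) - 14 = 144*(-288) - 14 = -41472 - 14 = -41486)
a + d = -41486 + 2*I*√57410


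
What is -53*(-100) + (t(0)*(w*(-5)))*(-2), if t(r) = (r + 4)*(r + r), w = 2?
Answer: 5300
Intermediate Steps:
t(r) = 2*r*(4 + r) (t(r) = (4 + r)*(2*r) = 2*r*(4 + r))
-53*(-100) + (t(0)*(w*(-5)))*(-2) = -53*(-100) + ((2*0*(4 + 0))*(2*(-5)))*(-2) = 5300 + ((2*0*4)*(-10))*(-2) = 5300 + (0*(-10))*(-2) = 5300 + 0*(-2) = 5300 + 0 = 5300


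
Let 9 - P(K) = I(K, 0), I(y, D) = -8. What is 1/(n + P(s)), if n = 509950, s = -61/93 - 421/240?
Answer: 1/509967 ≈ 1.9609e-6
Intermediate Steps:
s = -5977/2480 (s = -61*1/93 - 421*1/240 = -61/93 - 421/240 = -5977/2480 ≈ -2.4101)
P(K) = 17 (P(K) = 9 - 1*(-8) = 9 + 8 = 17)
1/(n + P(s)) = 1/(509950 + 17) = 1/509967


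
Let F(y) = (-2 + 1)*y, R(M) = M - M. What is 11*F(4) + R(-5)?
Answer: -44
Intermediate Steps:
R(M) = 0
F(y) = -y
11*F(4) + R(-5) = 11*(-1*4) + 0 = 11*(-4) + 0 = -44 + 0 = -44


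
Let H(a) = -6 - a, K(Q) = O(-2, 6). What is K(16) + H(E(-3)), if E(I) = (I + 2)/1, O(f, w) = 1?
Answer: -4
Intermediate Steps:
E(I) = 2 + I (E(I) = (2 + I)*1 = 2 + I)
K(Q) = 1
K(16) + H(E(-3)) = 1 + (-6 - (2 - 3)) = 1 + (-6 - 1*(-1)) = 1 + (-6 + 1) = 1 - 5 = -4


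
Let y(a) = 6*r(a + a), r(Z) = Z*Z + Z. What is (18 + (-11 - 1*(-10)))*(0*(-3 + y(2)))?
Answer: 0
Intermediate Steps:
r(Z) = Z + Z² (r(Z) = Z² + Z = Z + Z²)
y(a) = 12*a*(1 + 2*a) (y(a) = 6*((a + a)*(1 + (a + a))) = 6*((2*a)*(1 + 2*a)) = 6*(2*a*(1 + 2*a)) = 12*a*(1 + 2*a))
(18 + (-11 - 1*(-10)))*(0*(-3 + y(2))) = (18 + (-11 - 1*(-10)))*(0*(-3 + 12*2*(1 + 2*2))) = (18 + (-11 + 10))*(0*(-3 + 12*2*(1 + 4))) = (18 - 1)*(0*(-3 + 12*2*5)) = 17*(0*(-3 + 120)) = 17*(0*117) = 17*0 = 0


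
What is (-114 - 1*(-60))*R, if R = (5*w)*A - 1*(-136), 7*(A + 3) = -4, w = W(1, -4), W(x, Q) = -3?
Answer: -71658/7 ≈ -10237.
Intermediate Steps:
w = -3
A = -25/7 (A = -3 + (⅐)*(-4) = -3 - 4/7 = -25/7 ≈ -3.5714)
R = 1327/7 (R = (5*(-3))*(-25/7) - 1*(-136) = -15*(-25/7) + 136 = 375/7 + 136 = 1327/7 ≈ 189.57)
(-114 - 1*(-60))*R = (-114 - 1*(-60))*(1327/7) = (-114 + 60)*(1327/7) = -54*1327/7 = -71658/7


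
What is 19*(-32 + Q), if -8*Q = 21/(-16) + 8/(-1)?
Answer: -74993/128 ≈ -585.88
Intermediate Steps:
Q = 149/128 (Q = -(21/(-16) + 8/(-1))/8 = -(21*(-1/16) + 8*(-1))/8 = -(-21/16 - 8)/8 = -⅛*(-149/16) = 149/128 ≈ 1.1641)
19*(-32 + Q) = 19*(-32 + 149/128) = 19*(-3947/128) = -74993/128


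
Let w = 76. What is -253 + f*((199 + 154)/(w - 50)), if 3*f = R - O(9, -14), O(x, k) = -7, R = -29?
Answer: -13750/39 ≈ -352.56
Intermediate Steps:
f = -22/3 (f = (-29 - 1*(-7))/3 = (-29 + 7)/3 = (1/3)*(-22) = -22/3 ≈ -7.3333)
-253 + f*((199 + 154)/(w - 50)) = -253 - 22*(199 + 154)/(3*(76 - 50)) = -253 - 7766/(3*26) = -253 - 22/3*353/26 = -253 - 3883/39 = -13750/39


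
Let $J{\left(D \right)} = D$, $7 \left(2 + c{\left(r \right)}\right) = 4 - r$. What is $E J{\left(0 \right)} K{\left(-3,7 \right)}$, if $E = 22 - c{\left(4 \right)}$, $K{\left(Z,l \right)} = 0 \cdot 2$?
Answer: $0$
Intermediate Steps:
$c{\left(r \right)} = - \frac{10}{7} - \frac{r}{7}$ ($c{\left(r \right)} = -2 + \frac{4 - r}{7} = -2 - \left(- \frac{4}{7} + \frac{r}{7}\right) = - \frac{10}{7} - \frac{r}{7}$)
$K{\left(Z,l \right)} = 0$
$E = 24$ ($E = 22 - \left(- \frac{10}{7} - \frac{4}{7}\right) = 22 - -2 = 22 + 2 = 24$)
$E J{\left(0 \right)} K{\left(-3,7 \right)} = 24 \cdot 0 \cdot 0 = 0 \cdot 0 = 0$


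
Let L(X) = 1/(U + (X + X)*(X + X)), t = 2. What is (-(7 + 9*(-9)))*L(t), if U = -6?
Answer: 37/5 ≈ 7.4000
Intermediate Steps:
L(X) = 1/(-6 + 4*X²) (L(X) = 1/(-6 + (X + X)*(X + X)) = 1/(-6 + (2*X)*(2*X)) = 1/(-6 + 4*X²))
(-(7 + 9*(-9)))*L(t) = (-(7 + 9*(-9)))*(1/(2*(-3 + 2*2²))) = (-(7 - 81))*(1/(2*(-3 + 2*4))) = (-1*(-74))*(1/(2*(-3 + 8))) = 74*((½)/5) = 74*((½)*(⅕)) = 74*(⅒) = 37/5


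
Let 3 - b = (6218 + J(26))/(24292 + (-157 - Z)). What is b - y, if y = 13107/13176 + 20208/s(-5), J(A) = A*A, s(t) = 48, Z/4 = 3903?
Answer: -1746057347/4159224 ≈ -419.80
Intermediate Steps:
Z = 15612 (Z = 4*3903 = 15612)
J(A) = A²
b = 2075/947 (b = 3 - (6218 + 26²)/(24292 + (-157 - 1*15612)) = 3 - (6218 + 676)/(24292 + (-157 - 15612)) = 3 - 6894/(24292 - 15769) = 3 - 6894/8523 = 3 - 1*766/947 = 3 - 766/947 = 2075/947 ≈ 2.1911)
y = 1853401/4392 (y = 13107/13176 + 20208/48 = 13107*(1/13176) + 20208*(1/48) = 4369/4392 + 421 = 1853401/4392 ≈ 421.99)
b - y = 2075/947 - 1*1853401/4392 = 2075/947 - 1853401/4392 = -1746057347/4159224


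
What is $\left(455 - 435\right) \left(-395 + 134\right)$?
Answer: $-5220$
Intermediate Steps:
$\left(455 - 435\right) \left(-395 + 134\right) = 20 \left(-261\right) = -5220$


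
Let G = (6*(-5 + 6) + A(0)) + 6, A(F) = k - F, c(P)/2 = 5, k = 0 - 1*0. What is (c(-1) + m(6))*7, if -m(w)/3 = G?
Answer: -182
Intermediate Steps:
k = 0 (k = 0 + 0 = 0)
c(P) = 10 (c(P) = 2*5 = 10)
A(F) = -F (A(F) = 0 - F = -F)
G = 12 (G = (6*(-5 + 6) - 1*0) + 6 = (6*1 + 0) + 6 = (6 + 0) + 6 = 6 + 6 = 12)
m(w) = -36 (m(w) = -3*12 = -36)
(c(-1) + m(6))*7 = (10 - 36)*7 = -26*7 = -182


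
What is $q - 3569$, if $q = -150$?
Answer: $-3719$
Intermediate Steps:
$q - 3569 = -150 - 3569 = -3719$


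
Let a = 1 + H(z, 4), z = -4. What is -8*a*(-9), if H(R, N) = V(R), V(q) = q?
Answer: -216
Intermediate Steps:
H(R, N) = R
a = -3 (a = 1 - 4 = -3)
-8*a*(-9) = -8*(-3)*(-9) = 24*(-9) = -216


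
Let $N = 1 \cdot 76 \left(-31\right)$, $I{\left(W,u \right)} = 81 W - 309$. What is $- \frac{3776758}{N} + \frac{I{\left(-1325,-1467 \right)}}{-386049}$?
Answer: $\frac{243044539141}{151588574} \approx 1603.3$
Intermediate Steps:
$I{\left(W,u \right)} = -309 + 81 W$
$N = -2356$ ($N = 76 \left(-31\right) = -2356$)
$- \frac{3776758}{N} + \frac{I{\left(-1325,-1467 \right)}}{-386049} = - \frac{3776758}{-2356} + \frac{-309 + 81 \left(-1325\right)}{-386049} = \left(-3776758\right) \left(- \frac{1}{2356}\right) + \left(-309 - 107325\right) \left(- \frac{1}{386049}\right) = \frac{1888379}{1178} - - \frac{35878}{128683} = \frac{1888379}{1178} + \frac{35878}{128683} = \frac{243044539141}{151588574}$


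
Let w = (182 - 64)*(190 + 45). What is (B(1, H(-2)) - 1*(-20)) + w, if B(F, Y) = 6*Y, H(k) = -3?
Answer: 27732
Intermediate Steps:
w = 27730 (w = 118*235 = 27730)
(B(1, H(-2)) - 1*(-20)) + w = (6*(-3) - 1*(-20)) + 27730 = (-18 + 20) + 27730 = 2 + 27730 = 27732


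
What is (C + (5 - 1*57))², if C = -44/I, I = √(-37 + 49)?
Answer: 8596/3 + 2288*√3/3 ≈ 4186.3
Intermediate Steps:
I = 2*√3 (I = √12 = 2*√3 ≈ 3.4641)
C = -22*√3/3 (C = -44*√3/6 = -22*√3/3 ≈ -12.702)
(C + (5 - 1*57))² = (-22*√3/3 + (5 - 1*57))² = (-22*√3/3 + (5 - 57))² = (-22*√3/3 - 52)² = (-52 - 22*√3/3)²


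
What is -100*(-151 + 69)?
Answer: 8200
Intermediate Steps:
-100*(-151 + 69) = -100*(-82) = 8200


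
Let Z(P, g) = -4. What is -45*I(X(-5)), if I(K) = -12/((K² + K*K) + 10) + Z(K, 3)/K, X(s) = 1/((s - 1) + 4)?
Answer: -2160/7 ≈ -308.57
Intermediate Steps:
X(s) = 1/(3 + s) (X(s) = 1/((-1 + s) + 4) = 1/(3 + s))
I(K) = -12/(10 + 2*K²) - 4/K (I(K) = -12/((K² + K*K) + 10) - 4/K = -12/((K² + K²) + 10) - 4/K = -12/(2*K² + 10) - 4/K = -12/(10 + 2*K²) - 4/K)
-45*I(X(-5)) = -90*(-10 - 3/(3 - 5) - 2/(3 - 5)²)/((1/(3 - 5))*(5 + (1/(3 - 5))²)) = -90*(-10 - 3/(-2) - 2*(1/(-2))²)/((1/(-2))*(5 + (1/(-2))²)) = -90*(-10 - 3*(-½) - 2*(-½)²)/((-½)*(5 + (-½)²)) = -90*(-2)*(-10 + 3/2 - 2*¼)/(5 + ¼) = -90*(-2)*(-10 + 3/2 - ½)/21/4 = -90*(-2)*4*(-9)/21 = -45*48/7 = -2160/7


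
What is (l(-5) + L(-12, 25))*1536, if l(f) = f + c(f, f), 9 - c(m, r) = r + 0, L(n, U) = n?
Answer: -4608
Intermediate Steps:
c(m, r) = 9 - r (c(m, r) = 9 - (r + 0) = 9 - r)
l(f) = 9 (l(f) = f + (9 - f) = 9)
(l(-5) + L(-12, 25))*1536 = (9 - 12)*1536 = -3*1536 = -4608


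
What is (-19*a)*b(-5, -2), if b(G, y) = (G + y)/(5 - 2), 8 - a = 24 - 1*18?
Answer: 266/3 ≈ 88.667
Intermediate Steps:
a = 2 (a = 8 - (24 - 1*18) = 8 - (24 - 18) = 8 - 1*6 = 8 - 6 = 2)
b(G, y) = G/3 + y/3 (b(G, y) = (G + y)/3 = (G + y)*(⅓) = G/3 + y/3)
(-19*a)*b(-5, -2) = (-19*2)*((⅓)*(-5) + (⅓)*(-2)) = -38*(-5/3 - ⅔) = -38*(-7/3) = 266/3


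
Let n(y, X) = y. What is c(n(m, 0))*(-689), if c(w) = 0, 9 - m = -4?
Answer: 0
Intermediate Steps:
m = 13 (m = 9 - 1*(-4) = 9 + 4 = 13)
c(n(m, 0))*(-689) = 0*(-689) = 0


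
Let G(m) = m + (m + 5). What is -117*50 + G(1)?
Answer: -5843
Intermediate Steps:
G(m) = 5 + 2*m (G(m) = m + (5 + m) = 5 + 2*m)
-117*50 + G(1) = -117*50 + (5 + 2*1) = -5850 + (5 + 2) = -5850 + 7 = -5843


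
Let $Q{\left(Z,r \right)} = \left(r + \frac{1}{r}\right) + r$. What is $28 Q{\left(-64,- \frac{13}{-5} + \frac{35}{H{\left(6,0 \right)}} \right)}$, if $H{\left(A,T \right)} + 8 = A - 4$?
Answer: $- \frac{276052}{1455} \approx -189.73$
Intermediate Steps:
$H{\left(A,T \right)} = -12 + A$ ($H{\left(A,T \right)} = -8 + \left(A - 4\right) = -8 + \left(-4 + A\right) = -12 + A$)
$Q{\left(Z,r \right)} = \frac{1}{r} + 2 r$
$28 Q{\left(-64,- \frac{13}{-5} + \frac{35}{H{\left(6,0 \right)}} \right)} = 28 \left(\frac{1}{- \frac{13}{-5} + \frac{35}{-12 + 6}} + 2 \left(- \frac{13}{-5} + \frac{35}{-12 + 6}\right)\right) = 28 \left(\frac{1}{\left(-13\right) \left(- \frac{1}{5}\right) + \frac{35}{-6}} + 2 \left(\left(-13\right) \left(- \frac{1}{5}\right) + \frac{35}{-6}\right)\right) = 28 \left(\frac{1}{\frac{13}{5} + 35 \left(- \frac{1}{6}\right)} + 2 \left(\frac{13}{5} + 35 \left(- \frac{1}{6}\right)\right)\right) = 28 \left(\frac{1}{\frac{13}{5} - \frac{35}{6}} + 2 \left(\frac{13}{5} - \frac{35}{6}\right)\right) = 28 \left(\frac{1}{- \frac{97}{30}} + 2 \left(- \frac{97}{30}\right)\right) = 28 \left(- \frac{30}{97} - \frac{97}{15}\right) = 28 \left(- \frac{9859}{1455}\right) = - \frac{276052}{1455}$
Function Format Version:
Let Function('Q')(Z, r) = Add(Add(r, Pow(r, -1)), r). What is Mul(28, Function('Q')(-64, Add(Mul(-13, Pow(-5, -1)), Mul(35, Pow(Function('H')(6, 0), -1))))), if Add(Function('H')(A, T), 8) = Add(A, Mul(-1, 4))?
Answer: Rational(-276052, 1455) ≈ -189.73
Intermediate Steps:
Function('H')(A, T) = Add(-12, A) (Function('H')(A, T) = Add(-8, Add(A, Mul(-1, 4))) = Add(-8, Add(A, -4)) = Add(-8, Add(-4, A)) = Add(-12, A))
Function('Q')(Z, r) = Add(Pow(r, -1), Mul(2, r))
Mul(28, Function('Q')(-64, Add(Mul(-13, Pow(-5, -1)), Mul(35, Pow(Function('H')(6, 0), -1))))) = Mul(28, Add(Pow(Add(Mul(-13, Pow(-5, -1)), Mul(35, Pow(Add(-12, 6), -1))), -1), Mul(2, Add(Mul(-13, Pow(-5, -1)), Mul(35, Pow(Add(-12, 6), -1)))))) = Mul(28, Add(Pow(Add(Mul(-13, Rational(-1, 5)), Mul(35, Pow(-6, -1))), -1), Mul(2, Add(Mul(-13, Rational(-1, 5)), Mul(35, Pow(-6, -1)))))) = Mul(28, Add(Pow(Add(Rational(13, 5), Mul(35, Rational(-1, 6))), -1), Mul(2, Add(Rational(13, 5), Mul(35, Rational(-1, 6)))))) = Mul(28, Add(Pow(Add(Rational(13, 5), Rational(-35, 6)), -1), Mul(2, Add(Rational(13, 5), Rational(-35, 6))))) = Mul(28, Add(Pow(Rational(-97, 30), -1), Mul(2, Rational(-97, 30)))) = Mul(28, Add(Rational(-30, 97), Rational(-97, 15))) = Mul(28, Rational(-9859, 1455)) = Rational(-276052, 1455)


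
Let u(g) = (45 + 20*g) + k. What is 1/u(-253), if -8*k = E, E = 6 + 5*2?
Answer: -1/5017 ≈ -0.00019932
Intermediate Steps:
E = 16 (E = 6 + 10 = 16)
k = -2 (k = -⅛*16 = -2)
u(g) = 43 + 20*g (u(g) = (45 + 20*g) - 2 = 43 + 20*g)
1/u(-253) = 1/(43 + 20*(-253)) = 1/(43 - 5060) = 1/(-5017) = -1/5017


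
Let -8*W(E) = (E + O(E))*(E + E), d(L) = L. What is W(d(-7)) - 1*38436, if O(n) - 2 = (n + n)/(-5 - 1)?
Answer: -115322/3 ≈ -38441.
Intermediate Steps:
O(n) = 2 - n/3 (O(n) = 2 + (n + n)/(-5 - 1) = 2 + (2*n)/(-6) = 2 + (2*n)*(-⅙) = 2 - n/3)
W(E) = -E*(2 + 2*E/3)/4 (W(E) = -(E + (2 - E/3))*(E + E)/8 = -(2 + 2*E/3)*2*E/8 = -E*(2 + 2*E/3)/4)
W(d(-7)) - 1*38436 = -⅙*(-7)*(3 - 7) - 1*38436 = -⅙*(-7)*(-4) - 38436 = -14/3 - 38436 = -115322/3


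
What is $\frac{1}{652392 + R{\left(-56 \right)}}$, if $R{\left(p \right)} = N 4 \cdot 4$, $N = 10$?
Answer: $\frac{1}{652552} \approx 1.5324 \cdot 10^{-6}$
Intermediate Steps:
$R{\left(p \right)} = 160$ ($R{\left(p \right)} = 10 \cdot 4 \cdot 4 = 40 \cdot 4 = 160$)
$\frac{1}{652392 + R{\left(-56 \right)}} = \frac{1}{652392 + 160} = \frac{1}{652552}$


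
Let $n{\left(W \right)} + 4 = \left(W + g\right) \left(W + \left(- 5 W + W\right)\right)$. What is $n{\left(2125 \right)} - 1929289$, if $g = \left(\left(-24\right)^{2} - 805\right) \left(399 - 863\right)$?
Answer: $-692858168$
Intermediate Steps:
$g = 106256$ ($g = \left(576 - 805\right) \left(-464\right) = \left(-229\right) \left(-464\right) = 106256$)
$n{\left(W \right)} = -4 - 3 W \left(106256 + W\right)$ ($n{\left(W \right)} = -4 + \left(W + 106256\right) \left(W + \left(- 5 W + W\right)\right) = -4 + \left(106256 + W\right) \left(W - 4 W\right) = -4 + \left(106256 + W\right) \left(- 3 W\right) = -4 - 3 W \left(106256 + W\right)$)
$n{\left(2125 \right)} - 1929289 = \left(-4 - 677382000 - 3 \cdot 2125^{2}\right) - 1929289 = \left(-4 - 677382000 - 13546875\right) - 1929289 = -690928879 - 1929289 = -692858168$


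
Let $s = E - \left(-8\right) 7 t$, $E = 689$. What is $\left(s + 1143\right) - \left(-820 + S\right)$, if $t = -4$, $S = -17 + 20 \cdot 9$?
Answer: $2265$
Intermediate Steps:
$S = 163$ ($S = -17 + 180 = 163$)
$s = 465$ ($s = 689 - \left(-8\right) 7 \left(-4\right) = 689 - \left(-56\right) \left(-4\right) = 689 - 224 = 465$)
$\left(s + 1143\right) - \left(-820 + S\right) = \left(465 + 1143\right) + \left(820 - 163\right) = 1608 + \left(820 - 163\right) = 1608 + 657 = 2265$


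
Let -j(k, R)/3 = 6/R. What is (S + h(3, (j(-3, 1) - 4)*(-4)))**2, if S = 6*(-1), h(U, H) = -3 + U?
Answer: 36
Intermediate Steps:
j(k, R) = -18/R
S = -6
(S + h(3, (j(-3, 1) - 4)*(-4)))**2 = (-6 + (-3 + 3))**2 = (-6 + 0)**2 = (-6)**2 = 36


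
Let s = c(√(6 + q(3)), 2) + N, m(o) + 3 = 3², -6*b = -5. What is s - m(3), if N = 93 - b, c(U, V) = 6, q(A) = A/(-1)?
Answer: 553/6 ≈ 92.167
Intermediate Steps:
q(A) = -A (q(A) = A*(-1) = -A)
b = ⅚ (b = -⅙*(-5) = ⅚ ≈ 0.83333)
N = 553/6 (N = 93 - 1*⅚ = 93 - ⅚ = 553/6 ≈ 92.167)
m(o) = 6 (m(o) = -3 + 3² = -3 + 9 = 6)
s = 589/6 (s = 6 + 553/6 = 589/6 ≈ 98.167)
s - m(3) = 589/6 - 1*6 = 589/6 - 6 = 553/6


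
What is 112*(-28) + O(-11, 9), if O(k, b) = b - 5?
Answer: -3132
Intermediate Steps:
O(k, b) = -5 + b
112*(-28) + O(-11, 9) = 112*(-28) + (-5 + 9) = -3136 + 4 = -3132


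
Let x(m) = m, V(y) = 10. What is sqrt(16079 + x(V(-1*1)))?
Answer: sqrt(16089) ≈ 126.84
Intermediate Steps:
sqrt(16079 + x(V(-1*1))) = sqrt(16079 + 10) = sqrt(16089)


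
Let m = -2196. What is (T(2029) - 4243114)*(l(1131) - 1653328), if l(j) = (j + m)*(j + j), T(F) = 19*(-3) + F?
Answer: 17229037132836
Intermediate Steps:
T(F) = -57 + F
l(j) = 2*j*(-2196 + j) (l(j) = (j - 2196)*(j + j) = (-2196 + j)*(2*j) = 2*j*(-2196 + j))
(T(2029) - 4243114)*(l(1131) - 1653328) = ((-57 + 2029) - 4243114)*(2*1131*(-2196 + 1131) - 1653328) = (1972 - 4243114)*(2*1131*(-1065) - 1653328) = -4241142*(-2409030 - 1653328) = -4241142*(-4062358) = 17229037132836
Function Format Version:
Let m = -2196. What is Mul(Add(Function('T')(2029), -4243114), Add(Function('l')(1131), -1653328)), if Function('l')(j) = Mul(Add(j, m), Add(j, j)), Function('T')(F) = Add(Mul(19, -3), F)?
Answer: 17229037132836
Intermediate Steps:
Function('T')(F) = Add(-57, F)
Function('l')(j) = Mul(2, j, Add(-2196, j)) (Function('l')(j) = Mul(Add(j, -2196), Add(j, j)) = Mul(Add(-2196, j), Mul(2, j)) = Mul(2, j, Add(-2196, j)))
Mul(Add(Function('T')(2029), -4243114), Add(Function('l')(1131), -1653328)) = Mul(Add(Add(-57, 2029), -4243114), Add(Mul(2, 1131, Add(-2196, 1131)), -1653328)) = Mul(Add(1972, -4243114), Add(Mul(2, 1131, -1065), -1653328)) = Mul(-4241142, Add(-2409030, -1653328)) = Mul(-4241142, -4062358) = 17229037132836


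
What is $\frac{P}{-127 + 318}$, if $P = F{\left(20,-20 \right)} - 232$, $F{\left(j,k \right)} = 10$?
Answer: $- \frac{222}{191} \approx -1.1623$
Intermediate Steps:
$P = -222$ ($P = 10 - 232 = -222$)
$\frac{P}{-127 + 318} = - \frac{222}{-127 + 318} = - \frac{222}{191}$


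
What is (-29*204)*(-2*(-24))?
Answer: -283968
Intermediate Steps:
(-29*204)*(-2*(-24)) = -5916*48 = -283968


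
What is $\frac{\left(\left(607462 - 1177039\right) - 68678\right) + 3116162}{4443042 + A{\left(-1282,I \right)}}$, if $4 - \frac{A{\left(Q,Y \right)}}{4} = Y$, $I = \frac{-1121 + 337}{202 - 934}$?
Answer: $\frac{453456981}{813078830} \approx 0.5577$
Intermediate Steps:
$I = \frac{196}{183}$ ($I = - \frac{784}{-732} = \left(-784\right) \left(- \frac{1}{732}\right) = \frac{196}{183} \approx 1.071$)
$A{\left(Q,Y \right)} = 16 - 4 Y$
$\frac{\left(\left(607462 - 1177039\right) - 68678\right) + 3116162}{4443042 + A{\left(-1282,I \right)}} = \frac{\left(\left(607462 - 1177039\right) - 68678\right) + 3116162}{4443042 + \left(16 - \frac{784}{183}\right)} = \frac{\left(-569577 - 68678\right) + 3116162}{4443042 + \left(16 - \frac{784}{183}\right)} = \frac{-638255 + 3116162}{4443042 + \frac{2144}{183}} = \frac{2477907}{\frac{813078830}{183}} = 2477907 \cdot \frac{183}{813078830} = \frac{453456981}{813078830}$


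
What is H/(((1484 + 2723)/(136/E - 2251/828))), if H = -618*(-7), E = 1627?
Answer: -365626207/134940126 ≈ -2.7095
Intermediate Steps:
H = 4326
H/(((1484 + 2723)/(136/E - 2251/828))) = 4326/(((1484 + 2723)/(136/1627 - 2251/828))) = 4326/((4207/(136*(1/1627) - 2251*1/828))) = 4326/((4207/(136/1627 - 2251/828))) = 4326/((4207/(-3549769/1347156))) = 4326/((4207*(-1347156/3549769))) = 4326/(-5667485292/3549769) = 4326*(-3549769/5667485292) = -365626207/134940126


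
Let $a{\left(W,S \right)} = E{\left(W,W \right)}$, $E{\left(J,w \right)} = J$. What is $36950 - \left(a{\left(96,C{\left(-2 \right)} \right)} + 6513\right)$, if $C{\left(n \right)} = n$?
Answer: $30341$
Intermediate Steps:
$a{\left(W,S \right)} = W$
$36950 - \left(a{\left(96,C{\left(-2 \right)} \right)} + 6513\right) = 36950 - \left(96 + 6513\right) = 36950 - 6609 = 30341$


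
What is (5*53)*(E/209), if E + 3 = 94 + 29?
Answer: 31800/209 ≈ 152.15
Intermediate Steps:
E = 120 (E = -3 + (94 + 29) = -3 + 123 = 120)
(5*53)*(E/209) = (5*53)*(120/209) = 265*(120*(1/209)) = 265*(120/209) = 31800/209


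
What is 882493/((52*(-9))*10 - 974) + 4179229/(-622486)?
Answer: -143242224591/879883961 ≈ -162.80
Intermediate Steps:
882493/((52*(-9))*10 - 974) + 4179229/(-622486) = 882493/(-468*10 - 974) + 4179229*(-1/622486) = 882493/(-4680 - 974) - 4179229/622486 = 882493/(-5654) - 4179229/622486 = 882493*(-1/5654) - 4179229/622486 = -882493/5654 - 4179229/622486 = -143242224591/879883961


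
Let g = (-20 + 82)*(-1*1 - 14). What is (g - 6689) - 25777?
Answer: -33396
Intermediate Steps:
g = -930 (g = 62*(-1 - 14) = 62*(-15) = -930)
(g - 6689) - 25777 = (-930 - 6689) - 25777 = -7619 - 25777 = -33396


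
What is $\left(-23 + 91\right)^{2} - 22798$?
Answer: $-18174$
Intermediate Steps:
$\left(-23 + 91\right)^{2} - 22798 = 68^{2} - 22798 = 4624 - 22798 = -18174$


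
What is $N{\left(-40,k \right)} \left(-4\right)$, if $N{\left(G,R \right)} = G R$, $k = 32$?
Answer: $5120$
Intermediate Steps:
$N{\left(-40,k \right)} \left(-4\right) = \left(-40\right) 32 \left(-4\right) = \left(-1280\right) \left(-4\right) = 5120$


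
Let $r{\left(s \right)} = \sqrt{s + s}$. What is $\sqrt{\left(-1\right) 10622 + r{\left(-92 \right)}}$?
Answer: $\sqrt{-10622 + 2 i \sqrt{46}} \approx 0.0658 + 103.06 i$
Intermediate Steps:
$r{\left(s \right)} = \sqrt{2} \sqrt{s}$ ($r{\left(s \right)} = \sqrt{2 s} = \sqrt{2} \sqrt{s}$)
$\sqrt{\left(-1\right) 10622 + r{\left(-92 \right)}} = \sqrt{\left(-1\right) 10622 + \sqrt{2} \sqrt{-92}} = \sqrt{-10622 + \sqrt{2} \cdot 2 i \sqrt{23}} = \sqrt{-10622 + 2 i \sqrt{46}}$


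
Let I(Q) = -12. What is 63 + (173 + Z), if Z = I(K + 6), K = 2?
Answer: 224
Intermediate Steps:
Z = -12
63 + (173 + Z) = 63 + (173 - 12) = 63 + 161 = 224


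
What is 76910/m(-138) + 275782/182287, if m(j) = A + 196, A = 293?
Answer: 14154550568/89138343 ≈ 158.79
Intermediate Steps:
m(j) = 489 (m(j) = 293 + 196 = 489)
76910/m(-138) + 275782/182287 = 76910/489 + 275782/182287 = 14154550568/89138343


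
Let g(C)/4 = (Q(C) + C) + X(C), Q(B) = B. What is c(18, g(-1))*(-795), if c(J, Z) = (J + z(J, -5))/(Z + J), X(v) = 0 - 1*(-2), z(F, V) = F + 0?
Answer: -1590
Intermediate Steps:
z(F, V) = F
X(v) = 2 (X(v) = 0 + 2 = 2)
g(C) = 8 + 8*C (g(C) = 4*((C + C) + 2) = 4*(2*C + 2) = 4*(2 + 2*C) = 8 + 8*C)
c(J, Z) = 2*J/(J + Z) (c(J, Z) = (J + J)/(Z + J) = (2*J)/(J + Z) = 2*J/(J + Z))
c(18, g(-1))*(-795) = (2*18/(18 + (8 + 8*(-1))))*(-795) = (2*18/(18 + (8 - 8)))*(-795) = (2*18/(18 + 0))*(-795) = (2*18/18)*(-795) = (2*18*(1/18))*(-795) = 2*(-795) = -1590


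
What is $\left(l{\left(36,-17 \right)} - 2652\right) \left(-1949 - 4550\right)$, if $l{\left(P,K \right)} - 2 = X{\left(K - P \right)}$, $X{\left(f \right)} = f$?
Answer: $17566797$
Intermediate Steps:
$l{\left(P,K \right)} = 2 + K - P$ ($l{\left(P,K \right)} = 2 + \left(K - P\right) = 2 + K - P$)
$\left(l{\left(36,-17 \right)} - 2652\right) \left(-1949 - 4550\right) = \left(\left(2 - 17 - 36\right) - 2652\right) \left(-1949 - 4550\right) = \left(\left(2 - 17 - 36\right) - 2652\right) \left(-6499\right) = \left(-51 - 2652\right) \left(-6499\right) = \left(-2703\right) \left(-6499\right) = 17566797$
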